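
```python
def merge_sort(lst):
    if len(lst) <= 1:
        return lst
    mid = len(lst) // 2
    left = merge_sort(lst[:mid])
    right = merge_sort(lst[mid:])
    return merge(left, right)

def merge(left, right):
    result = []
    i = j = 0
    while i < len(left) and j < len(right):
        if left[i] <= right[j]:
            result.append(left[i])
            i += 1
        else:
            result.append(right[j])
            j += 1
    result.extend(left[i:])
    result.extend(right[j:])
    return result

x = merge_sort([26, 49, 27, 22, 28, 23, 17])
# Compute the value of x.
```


merge_sort([26, 49, 27, 22, 28, 23, 17])
Split into [26, 49, 27] and [22, 28, 23, 17]
Left sorted: [26, 27, 49]
Right sorted: [17, 22, 23, 28]
Merge [26, 27, 49] and [17, 22, 23, 28]
= [17, 22, 23, 26, 27, 28, 49]


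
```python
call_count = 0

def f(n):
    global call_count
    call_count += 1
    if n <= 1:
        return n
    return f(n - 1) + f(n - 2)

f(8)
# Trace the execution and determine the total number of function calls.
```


f(8) calls f(7) and f(6); each non-base call branches into two more.
Let C(k) = total number of calls made by f(k), including the call to f(k) itself.
Base cases: C(0) = 1, C(1) = 1
Recurrence: C(k) = 1 + C(k-1) + C(k-2)
  C(2) = 1 + C(1) + C(0) = 1 + 1 + 1 = 3
  C(3) = 1 + C(2) + C(1) = 1 + 3 + 1 = 5
  C(4) = 1 + C(3) + C(2) = 1 + 5 + 3 = 9
  C(5) = 1 + C(4) + C(3) = 1 + 9 + 5 = 15
  C(6) = 1 + C(5) + C(4) = 1 + 15 + 9 = 25
  C(7) = 1 + C(6) + C(5) = 1 + 25 + 15 = 41
  C(8) = 1 + C(7) + C(6) = 1 + 41 + 25 = 67
Total calls = C(8) = 67


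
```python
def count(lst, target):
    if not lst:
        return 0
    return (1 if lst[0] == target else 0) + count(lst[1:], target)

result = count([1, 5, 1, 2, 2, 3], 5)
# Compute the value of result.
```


count([1, 5, 1, 2, 2, 3], 5)
lst[0]=1 != 5: 0 + count([5, 1, 2, 2, 3], 5)
lst[0]=5 == 5: 1 + count([1, 2, 2, 3], 5)
lst[0]=1 != 5: 0 + count([2, 2, 3], 5)
lst[0]=2 != 5: 0 + count([2, 3], 5)
lst[0]=2 != 5: 0 + count([3], 5)
lst[0]=3 != 5: 0 + count([], 5)
= 1


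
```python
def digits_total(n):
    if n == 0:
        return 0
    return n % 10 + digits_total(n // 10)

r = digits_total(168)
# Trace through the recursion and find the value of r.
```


digits_total(168)
= 8 + digits_total(16)
= 8 + 6 + digits_total(1)
= 8 + 6 + 1 + digits_total(0)
= 8 + 6 + 1 + 0
= 15


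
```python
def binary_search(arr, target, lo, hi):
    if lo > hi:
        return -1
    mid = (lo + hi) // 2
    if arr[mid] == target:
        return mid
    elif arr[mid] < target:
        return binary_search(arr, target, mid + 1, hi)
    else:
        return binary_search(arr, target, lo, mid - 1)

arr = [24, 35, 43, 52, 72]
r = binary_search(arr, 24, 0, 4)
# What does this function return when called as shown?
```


binary_search(arr, 24, 0, 4)
lo=0, hi=4, mid=2, arr[mid]=43
43 > 24, search left half
lo=0, hi=1, mid=0, arr[mid]=24
arr[0] == 24, found at index 0
= 0


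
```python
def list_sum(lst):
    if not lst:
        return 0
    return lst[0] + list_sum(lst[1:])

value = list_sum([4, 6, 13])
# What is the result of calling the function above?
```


list_sum([4, 6, 13])
= 4 + list_sum([6, 13])
= 4 + 6 + list_sum([13])
= 4 + 6 + 13 + list_sum([])
= 4 + 6 + 13 + 0
= 23


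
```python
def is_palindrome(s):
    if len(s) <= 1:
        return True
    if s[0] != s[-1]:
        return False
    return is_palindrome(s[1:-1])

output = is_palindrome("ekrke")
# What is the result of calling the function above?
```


is_palindrome("ekrke")
"ekrke": s[0]='e' == s[-1]='e' -> is_palindrome("krk")
"krk": s[0]='k' == s[-1]='k' -> is_palindrome("r")
"r": len <= 1 -> True
= True


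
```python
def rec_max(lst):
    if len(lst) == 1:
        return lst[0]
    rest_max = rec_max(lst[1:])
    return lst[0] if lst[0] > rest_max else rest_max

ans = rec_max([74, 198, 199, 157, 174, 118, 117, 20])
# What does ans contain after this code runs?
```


rec_max([74, 198, 199, 157, 174, 118, 117, 20])
= compare 74 with rec_max([198, 199, 157, 174, 118, 117, 20])
= compare 198 with rec_max([199, 157, 174, 118, 117, 20])
= compare 199 with rec_max([157, 174, 118, 117, 20])
= compare 157 with rec_max([174, 118, 117, 20])
= compare 174 with rec_max([118, 117, 20])
= compare 118 with rec_max([117, 20])
= compare 117 with rec_max([20])
Base: rec_max([20]) = 20
compare 117 with 20: max = 117
compare 118 with 117: max = 118
compare 174 with 118: max = 174
compare 157 with 174: max = 174
compare 199 with 174: max = 199
compare 198 with 199: max = 199
compare 74 with 199: max = 199
= 199


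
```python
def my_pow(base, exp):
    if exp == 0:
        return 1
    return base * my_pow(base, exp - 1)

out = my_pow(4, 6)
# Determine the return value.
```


my_pow(4, 6)
= 4 * my_pow(4, 5)
= 4 * 4 * my_pow(4, 4)
= 4 * 4 * 4 * my_pow(4, 3)
= 4 * 4 * 4 * 4 * my_pow(4, 2)
= 4 * 4 * 4 * 4 * 4 * my_pow(4, 1)
= 4 * 4 * 4 * 4 * 4 * 4 * my_pow(4, 0)
= 4 * 4 * 4 * 4 * 4 * 4 * 1
= 4096


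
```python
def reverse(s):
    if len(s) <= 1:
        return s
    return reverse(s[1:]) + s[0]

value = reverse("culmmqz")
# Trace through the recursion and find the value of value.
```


reverse("culmmqz")
= reverse("ulmmqz") + "c"
= reverse("lmmqz") + "u" + "c"
= reverse("mmqz") + "l" + "u" + "c"
= reverse("mqz") + "m" + "l" + "u" + "c"
= reverse("qz") + "m" + "m" + "l" + "u" + "c"
= reverse("z") + "q" + "m" + "m" + "l" + "u" + "c"
= "z" + "q" + "m" + "m" + "l" + "u" + "c"
= "zqmmluc"


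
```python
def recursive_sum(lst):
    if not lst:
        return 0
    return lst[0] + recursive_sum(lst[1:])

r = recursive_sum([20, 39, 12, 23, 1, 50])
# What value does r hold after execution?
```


recursive_sum([20, 39, 12, 23, 1, 50])
= 20 + recursive_sum([39, 12, 23, 1, 50])
= 20 + 39 + recursive_sum([12, 23, 1, 50])
= 20 + 39 + 12 + recursive_sum([23, 1, 50])
= 20 + 39 + 12 + 23 + recursive_sum([1, 50])
= 20 + 39 + 12 + 23 + 1 + recursive_sum([50])
= 20 + 39 + 12 + 23 + 1 + 50 + recursive_sum([])
= 20 + 39 + 12 + 23 + 1 + 50 + 0
= 145


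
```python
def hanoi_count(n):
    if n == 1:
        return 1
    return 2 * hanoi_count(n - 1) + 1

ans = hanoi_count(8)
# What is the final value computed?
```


hanoi_count(8)
= 2 * hanoi_count(7) + 1
= 2 * (2 * hanoi_count(6) + 1) + 1
= 2 * (2 * (2 * hanoi_count(5) + 1) + 1) + 1
= 2 * (2 * (2 * (2 * hanoi_count(4) + 1) + 1) + 1) + 1
= 2 * (2 * (2 * (2 * (2 * hanoi_count(3) + 1) + 1) + 1) + 1) + 1
= 2 * (2 * (2 * (2 * (2 * (2 * hanoi_count(2) + 1) + 1) + 1) + 1) + 1) + 1
= 2 * (2 * (2 * (2 * (2 * (2 * (2 * hanoi_count(1) + 1) + 1) + 1) + 1) + 1) + 1) + 1
Now compute bottom-up:
hanoi_count(1) = 1
hanoi_count(2) = 2 * 1 + 1 = 3
hanoi_count(3) = 2 * 3 + 1 = 7
hanoi_count(4) = 2 * 7 + 1 = 15
hanoi_count(5) = 2 * 15 + 1 = 31
hanoi_count(6) = 2 * 31 + 1 = 63
hanoi_count(7) = 2 * 63 + 1 = 127
hanoi_count(8) = 2 * 127 + 1 = 255
= 255


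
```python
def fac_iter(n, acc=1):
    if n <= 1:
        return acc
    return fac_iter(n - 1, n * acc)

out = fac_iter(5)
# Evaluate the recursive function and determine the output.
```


fac_iter(5, 1)
= fac_iter(4, 5 * 1) = fac_iter(4, 5)
= fac_iter(3, 4 * 5) = fac_iter(3, 20)
= fac_iter(2, 3 * 20) = fac_iter(2, 60)
= fac_iter(1, 2 * 60) = fac_iter(1, 120)
n <= 1, return acc = 120


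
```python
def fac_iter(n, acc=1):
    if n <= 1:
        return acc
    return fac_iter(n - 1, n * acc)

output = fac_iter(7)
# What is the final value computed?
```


fac_iter(7, 1)
= fac_iter(6, 7 * 1) = fac_iter(6, 7)
= fac_iter(5, 6 * 7) = fac_iter(5, 42)
= fac_iter(4, 5 * 42) = fac_iter(4, 210)
= fac_iter(3, 4 * 210) = fac_iter(3, 840)
= fac_iter(2, 3 * 840) = fac_iter(2, 2520)
= fac_iter(1, 2 * 2520) = fac_iter(1, 5040)
n <= 1, return acc = 5040


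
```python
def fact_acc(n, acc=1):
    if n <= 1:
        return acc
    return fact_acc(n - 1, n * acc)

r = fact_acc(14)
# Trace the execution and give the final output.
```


fact_acc(14, 1)
= fact_acc(13, 14 * 1) = fact_acc(13, 14)
= fact_acc(12, 13 * 14) = fact_acc(12, 182)
= fact_acc(11, 12 * 182) = fact_acc(11, 2184)
= fact_acc(10, 11 * 2184) = fact_acc(10, 24024)
= fact_acc(9, 10 * 24024) = fact_acc(9, 240240)
= fact_acc(8, 9 * 240240) = fact_acc(8, 2162160)
= fact_acc(7, 8 * 2162160) = fact_acc(7, 17297280)
= fact_acc(6, 7 * 17297280) = fact_acc(6, 121080960)
= fact_acc(5, 6 * 121080960) = fact_acc(5, 726485760)
= fact_acc(4, 5 * 726485760) = fact_acc(4, 3632428800)
= fact_acc(3, 4 * 3632428800) = fact_acc(3, 14529715200)
= fact_acc(2, 3 * 14529715200) = fact_acc(2, 43589145600)
= fact_acc(1, 2 * 43589145600) = fact_acc(1, 87178291200)
n <= 1, return acc = 87178291200


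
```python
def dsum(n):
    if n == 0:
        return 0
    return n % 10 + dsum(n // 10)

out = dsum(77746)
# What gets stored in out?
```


dsum(77746)
= 6 + dsum(7774)
= 6 + 4 + dsum(777)
= 6 + 4 + 7 + dsum(77)
= 6 + 4 + 7 + 7 + dsum(7)
= 6 + 4 + 7 + 7 + 7 + dsum(0)
= 6 + 4 + 7 + 7 + 7 + 0
= 31


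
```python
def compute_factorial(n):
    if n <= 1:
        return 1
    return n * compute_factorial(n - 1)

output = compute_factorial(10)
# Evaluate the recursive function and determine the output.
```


compute_factorial(10)
= 10 * compute_factorial(9)
= 10 * 9 * compute_factorial(8)
= 10 * 9 * 8 * compute_factorial(7)
= 10 * 9 * 8 * 7 * compute_factorial(6)
= 10 * 9 * 8 * 7 * 6 * compute_factorial(5)
= 10 * 9 * 8 * 7 * 6 * 5 * compute_factorial(4)
= 10 * 9 * 8 * 7 * 6 * 5 * 4 * compute_factorial(3)
= 10 * 9 * 8 * 7 * 6 * 5 * 4 * 3 * compute_factorial(2)
= 10 * 9 * 8 * 7 * 6 * 5 * 4 * 3 * 2 * compute_factorial(1)
= 10 * 9 * 8 * 7 * 6 * 5 * 4 * 3 * 2 * 1
= 3628800


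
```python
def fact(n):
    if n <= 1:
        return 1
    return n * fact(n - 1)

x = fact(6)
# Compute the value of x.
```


fact(6)
= 6 * fact(5)
= 6 * 5 * fact(4)
= 6 * 5 * 4 * fact(3)
= 6 * 5 * 4 * 3 * fact(2)
= 6 * 5 * 4 * 3 * 2 * fact(1)
= 6 * 5 * 4 * 3 * 2 * 1
= 720


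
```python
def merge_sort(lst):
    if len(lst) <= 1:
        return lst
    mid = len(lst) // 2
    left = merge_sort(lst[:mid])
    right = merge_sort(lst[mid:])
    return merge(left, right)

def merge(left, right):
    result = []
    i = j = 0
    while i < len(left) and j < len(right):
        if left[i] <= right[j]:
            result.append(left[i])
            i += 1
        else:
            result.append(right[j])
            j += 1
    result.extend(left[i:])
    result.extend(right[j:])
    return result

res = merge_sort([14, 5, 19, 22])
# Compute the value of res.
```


merge_sort([14, 5, 19, 22])
Split into [14, 5] and [19, 22]
Left sorted: [5, 14]
Right sorted: [19, 22]
Merge [5, 14] and [19, 22]
= [5, 14, 19, 22]


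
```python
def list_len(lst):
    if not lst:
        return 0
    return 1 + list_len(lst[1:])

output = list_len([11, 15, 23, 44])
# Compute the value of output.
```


list_len([11, 15, 23, 44])
= 1 + list_len([15, 23, 44])
= 1 + 1 + list_len([23, 44])
= 1 + 1 + 1 + list_len([44])
= 1 + 1 + 1 + 1 + list_len([])
= 1 + 1 + 1 + 1 + 0
= 4


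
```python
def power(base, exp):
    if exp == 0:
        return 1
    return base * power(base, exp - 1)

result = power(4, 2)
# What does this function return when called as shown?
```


power(4, 2)
= 4 * power(4, 1)
= 4 * 4 * power(4, 0)
= 4 * 4 * 1
= 16


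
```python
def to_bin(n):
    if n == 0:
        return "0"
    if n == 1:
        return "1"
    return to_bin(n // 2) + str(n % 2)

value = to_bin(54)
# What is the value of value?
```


to_bin(54)
= to_bin(27) + "0"
= to_bin(13) + "1" + "0"
= to_bin(6) + "1" + "1" + "0"
= to_bin(3) + "0" + "1" + "1" + "0"
= to_bin(1) + "1" + "0" + "1" + "1" + "0"
= "1" + "1" + "0" + "1" + "1" + "0"
= "110110"


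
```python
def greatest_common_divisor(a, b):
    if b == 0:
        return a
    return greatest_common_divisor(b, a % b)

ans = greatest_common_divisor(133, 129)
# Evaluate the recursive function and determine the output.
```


greatest_common_divisor(133, 129)
= greatest_common_divisor(129, 133 % 129) = greatest_common_divisor(129, 4)
= greatest_common_divisor(4, 129 % 4) = greatest_common_divisor(4, 1)
= greatest_common_divisor(1, 4 % 1) = greatest_common_divisor(1, 0)
b == 0, return a = 1


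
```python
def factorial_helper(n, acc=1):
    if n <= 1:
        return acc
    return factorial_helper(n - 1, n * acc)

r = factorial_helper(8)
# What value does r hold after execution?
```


factorial_helper(8, 1)
= factorial_helper(7, 8 * 1) = factorial_helper(7, 8)
= factorial_helper(6, 7 * 8) = factorial_helper(6, 56)
= factorial_helper(5, 6 * 56) = factorial_helper(5, 336)
= factorial_helper(4, 5 * 336) = factorial_helper(4, 1680)
= factorial_helper(3, 4 * 1680) = factorial_helper(3, 6720)
= factorial_helper(2, 3 * 6720) = factorial_helper(2, 20160)
= factorial_helper(1, 2 * 20160) = factorial_helper(1, 40320)
n <= 1, return acc = 40320


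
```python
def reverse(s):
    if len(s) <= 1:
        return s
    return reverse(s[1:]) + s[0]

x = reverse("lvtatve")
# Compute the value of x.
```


reverse("lvtatve")
= reverse("vtatve") + "l"
= reverse("tatve") + "v" + "l"
= reverse("atve") + "t" + "v" + "l"
= reverse("tve") + "a" + "t" + "v" + "l"
= reverse("ve") + "t" + "a" + "t" + "v" + "l"
= reverse("e") + "v" + "t" + "a" + "t" + "v" + "l"
= "e" + "v" + "t" + "a" + "t" + "v" + "l"
= "evtatvl"


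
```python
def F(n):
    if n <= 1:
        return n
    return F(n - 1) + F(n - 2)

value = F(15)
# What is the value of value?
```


F(15)
= F(14) + F(13)
= (F(13) + F(12)) + F(13)
Computing bottom-up: F(0)=0, F(1)=1, F(2)=1, F(3)=2, F(4)=3, F(5)=5, F(6)=8, F(7)=13, F(8)=21, F(9)=34, F(10)=55, F(11)=89, F(12)=144, F(13)=233, F(14)=377, F(15)=610
= 610


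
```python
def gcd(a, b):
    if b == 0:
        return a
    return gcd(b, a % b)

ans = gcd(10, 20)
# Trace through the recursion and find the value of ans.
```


gcd(10, 20)
= gcd(20, 10 % 20) = gcd(20, 10)
= gcd(10, 20 % 10) = gcd(10, 0)
b == 0, return a = 10


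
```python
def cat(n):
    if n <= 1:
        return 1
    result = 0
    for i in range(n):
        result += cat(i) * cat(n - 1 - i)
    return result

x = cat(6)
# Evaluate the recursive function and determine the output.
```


cat(6)
= sum of cat(i) * cat(6-1-i) for i in 0..5
First compute sub-values bottom-up:
  cat(0) = 1, cat(1) = 1
  cat(2) = 1*1 + 1*1 = 2
  cat(3) = 1*2 + 1*1 + 2*1 = 5
  cat(4) = 1*5 + 1*2 + 2*1 + 5*1 = 14
  cat(5) = 1*14 + 1*5 + 2*2 + 5*1 + 14*1 = 42
Now cat(6):
  cat(0)*cat(5) = 1*42 = 42
  cat(1)*cat(4) = 1*14 = 14
  cat(2)*cat(3) = 2*5 = 10
  cat(3)*cat(2) = 5*2 = 10
  cat(4)*cat(1) = 14*1 = 14
  cat(5)*cat(0) = 42*1 = 42
= 42 + 14 + 10 + 10 + 14 + 42
= 132


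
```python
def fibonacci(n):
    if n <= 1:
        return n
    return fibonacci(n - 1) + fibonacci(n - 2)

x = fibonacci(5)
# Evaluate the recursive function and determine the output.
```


fibonacci(5)
= fibonacci(4) + fibonacci(3)
= (fibonacci(3) + fibonacci(2)) + fibonacci(3)
Computing bottom-up: fibonacci(0)=0, fibonacci(1)=1, fibonacci(2)=1, fibonacci(3)=2, fibonacci(4)=3, fibonacci(5)=5
= 5


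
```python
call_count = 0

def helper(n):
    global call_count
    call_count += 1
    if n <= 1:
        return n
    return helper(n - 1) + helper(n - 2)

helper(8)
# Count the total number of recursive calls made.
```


helper(8) calls helper(7) and helper(6); each non-base call branches into two more.
Let C(k) = total number of calls made by helper(k), including the call to helper(k) itself.
Base cases: C(0) = 1, C(1) = 1
Recurrence: C(k) = 1 + C(k-1) + C(k-2)
  C(2) = 1 + C(1) + C(0) = 1 + 1 + 1 = 3
  C(3) = 1 + C(2) + C(1) = 1 + 3 + 1 = 5
  C(4) = 1 + C(3) + C(2) = 1 + 5 + 3 = 9
  C(5) = 1 + C(4) + C(3) = 1 + 9 + 5 = 15
  C(6) = 1 + C(5) + C(4) = 1 + 15 + 9 = 25
  C(7) = 1 + C(6) + C(5) = 1 + 25 + 15 = 41
  C(8) = 1 + C(7) + C(6) = 1 + 41 + 25 = 67
Total calls = C(8) = 67


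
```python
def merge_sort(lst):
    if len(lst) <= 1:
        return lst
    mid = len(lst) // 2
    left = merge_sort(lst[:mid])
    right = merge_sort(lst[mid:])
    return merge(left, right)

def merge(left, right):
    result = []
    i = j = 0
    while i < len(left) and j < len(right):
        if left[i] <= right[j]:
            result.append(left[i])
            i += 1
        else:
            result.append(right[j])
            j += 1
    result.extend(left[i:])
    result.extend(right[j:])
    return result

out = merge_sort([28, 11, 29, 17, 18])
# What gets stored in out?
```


merge_sort([28, 11, 29, 17, 18])
Split into [28, 11] and [29, 17, 18]
Left sorted: [11, 28]
Right sorted: [17, 18, 29]
Merge [11, 28] and [17, 18, 29]
= [11, 17, 18, 28, 29]


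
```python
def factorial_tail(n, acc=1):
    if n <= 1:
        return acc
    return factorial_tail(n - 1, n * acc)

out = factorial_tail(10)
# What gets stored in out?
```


factorial_tail(10, 1)
= factorial_tail(9, 10 * 1) = factorial_tail(9, 10)
= factorial_tail(8, 9 * 10) = factorial_tail(8, 90)
= factorial_tail(7, 8 * 90) = factorial_tail(7, 720)
= factorial_tail(6, 7 * 720) = factorial_tail(6, 5040)
= factorial_tail(5, 6 * 5040) = factorial_tail(5, 30240)
= factorial_tail(4, 5 * 30240) = factorial_tail(4, 151200)
= factorial_tail(3, 4 * 151200) = factorial_tail(3, 604800)
= factorial_tail(2, 3 * 604800) = factorial_tail(2, 1814400)
= factorial_tail(1, 2 * 1814400) = factorial_tail(1, 3628800)
n <= 1, return acc = 3628800


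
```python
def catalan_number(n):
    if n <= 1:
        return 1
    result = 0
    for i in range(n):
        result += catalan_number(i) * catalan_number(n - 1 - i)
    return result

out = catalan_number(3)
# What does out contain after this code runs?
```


catalan_number(3)
= sum of catalan_number(i) * catalan_number(3-1-i) for i in 0..2
First compute sub-values bottom-up:
  catalan_number(0) = 1, catalan_number(1) = 1
  catalan_number(2) = 1*1 + 1*1 = 2
Now catalan_number(3):
  catalan_number(0)*catalan_number(2) = 1*2 = 2
  catalan_number(1)*catalan_number(1) = 1*1 = 1
  catalan_number(2)*catalan_number(0) = 2*1 = 2
= 2 + 1 + 2
= 5


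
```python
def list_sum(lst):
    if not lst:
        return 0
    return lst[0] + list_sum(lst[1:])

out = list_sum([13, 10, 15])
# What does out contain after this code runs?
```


list_sum([13, 10, 15])
= 13 + list_sum([10, 15])
= 13 + 10 + list_sum([15])
= 13 + 10 + 15 + list_sum([])
= 13 + 10 + 15 + 0
= 38


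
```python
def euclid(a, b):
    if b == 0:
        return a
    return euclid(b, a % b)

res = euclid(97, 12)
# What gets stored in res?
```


euclid(97, 12)
= euclid(12, 97 % 12) = euclid(12, 1)
= euclid(1, 12 % 1) = euclid(1, 0)
b == 0, return a = 1


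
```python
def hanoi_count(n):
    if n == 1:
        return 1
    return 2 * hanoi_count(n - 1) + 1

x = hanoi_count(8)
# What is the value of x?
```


hanoi_count(8)
= 2 * hanoi_count(7) + 1
= 2 * (2 * hanoi_count(6) + 1) + 1
= 2 * (2 * (2 * hanoi_count(5) + 1) + 1) + 1
= 2 * (2 * (2 * (2 * hanoi_count(4) + 1) + 1) + 1) + 1
= 2 * (2 * (2 * (2 * (2 * hanoi_count(3) + 1) + 1) + 1) + 1) + 1
= 2 * (2 * (2 * (2 * (2 * (2 * hanoi_count(2) + 1) + 1) + 1) + 1) + 1) + 1
= 2 * (2 * (2 * (2 * (2 * (2 * (2 * hanoi_count(1) + 1) + 1) + 1) + 1) + 1) + 1) + 1
Now compute bottom-up:
hanoi_count(1) = 1
hanoi_count(2) = 2 * 1 + 1 = 3
hanoi_count(3) = 2 * 3 + 1 = 7
hanoi_count(4) = 2 * 7 + 1 = 15
hanoi_count(5) = 2 * 15 + 1 = 31
hanoi_count(6) = 2 * 31 + 1 = 63
hanoi_count(7) = 2 * 63 + 1 = 127
hanoi_count(8) = 2 * 127 + 1 = 255
= 255


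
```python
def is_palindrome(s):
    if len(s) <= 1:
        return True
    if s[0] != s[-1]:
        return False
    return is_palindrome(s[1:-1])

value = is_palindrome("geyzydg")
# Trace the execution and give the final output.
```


is_palindrome("geyzydg")
"geyzydg": s[0]='g' == s[-1]='g' -> is_palindrome("eyzyd")
"eyzyd": s[0]='e' != s[-1]='d' -> False
= False


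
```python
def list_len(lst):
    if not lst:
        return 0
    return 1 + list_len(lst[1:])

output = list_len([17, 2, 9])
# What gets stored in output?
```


list_len([17, 2, 9])
= 1 + list_len([2, 9])
= 1 + 1 + list_len([9])
= 1 + 1 + 1 + list_len([])
= 1 + 1 + 1 + 0
= 3


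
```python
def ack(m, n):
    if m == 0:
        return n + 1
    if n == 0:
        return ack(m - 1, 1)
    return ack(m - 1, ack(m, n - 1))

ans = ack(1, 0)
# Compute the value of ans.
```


ack(1, 0)
n == 0: return ack(0, 1)
= ack(0, 1) = 2
= 2


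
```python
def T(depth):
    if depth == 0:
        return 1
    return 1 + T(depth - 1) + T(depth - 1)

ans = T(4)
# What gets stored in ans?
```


T(4)
= 1 + T(3) + T(3)
= 1 + 2 * T(3)
T(k) = 2^(k+1) - 1
T(0) = 1
T(1) = 3
T(2) = 7
T(3) = 15
T(4) = 31
T(4) = 2^5 - 1 = 31


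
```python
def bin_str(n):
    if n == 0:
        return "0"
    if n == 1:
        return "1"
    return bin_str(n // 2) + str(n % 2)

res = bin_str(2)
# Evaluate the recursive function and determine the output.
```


bin_str(2)
= bin_str(1) + "0"
= "1" + "0"
= "10"


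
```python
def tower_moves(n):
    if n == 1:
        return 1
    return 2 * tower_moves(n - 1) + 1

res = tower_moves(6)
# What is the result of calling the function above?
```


tower_moves(6)
= 2 * tower_moves(5) + 1
= 2 * (2 * tower_moves(4) + 1) + 1
= 2 * (2 * (2 * tower_moves(3) + 1) + 1) + 1
= 2 * (2 * (2 * (2 * tower_moves(2) + 1) + 1) + 1) + 1
= 2 * (2 * (2 * (2 * (2 * tower_moves(1) + 1) + 1) + 1) + 1) + 1
Now compute bottom-up:
tower_moves(1) = 1
tower_moves(2) = 2 * 1 + 1 = 3
tower_moves(3) = 2 * 3 + 1 = 7
tower_moves(4) = 2 * 7 + 1 = 15
tower_moves(5) = 2 * 15 + 1 = 31
tower_moves(6) = 2 * 31 + 1 = 63
= 63


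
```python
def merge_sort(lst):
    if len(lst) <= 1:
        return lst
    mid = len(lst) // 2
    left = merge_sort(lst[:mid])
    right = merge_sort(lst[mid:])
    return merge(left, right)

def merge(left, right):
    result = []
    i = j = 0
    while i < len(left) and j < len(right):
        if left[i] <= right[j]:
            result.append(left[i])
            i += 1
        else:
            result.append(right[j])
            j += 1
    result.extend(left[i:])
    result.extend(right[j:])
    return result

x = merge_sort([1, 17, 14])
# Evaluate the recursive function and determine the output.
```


merge_sort([1, 17, 14])
Split into [1] and [17, 14]
Left sorted: [1]
Right sorted: [14, 17]
Merge [1] and [14, 17]
= [1, 14, 17]


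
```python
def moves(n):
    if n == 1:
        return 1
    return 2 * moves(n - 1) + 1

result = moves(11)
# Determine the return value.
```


moves(11)
= 2 * moves(10) + 1
= 2 * (2 * moves(9) + 1) + 1
= 2 * (2 * (2 * moves(8) + 1) + 1) + 1
= 2 * (2 * (2 * (2 * moves(7) + 1) + 1) + 1) + 1
= 2 * (2 * (2 * (2 * (2 * moves(6) + 1) + 1) + 1) + 1) + 1
= 2 * (2 * (2 * (2 * (2 * (2 * moves(5) + 1) + 1) + 1) + 1) + 1) + 1
= 2 * (2 * (2 * (2 * (2 * (2 * (2 * moves(4) + 1) + 1) + 1) + 1) + 1) + 1) + 1
= 2 * (2 * (2 * (2 * (2 * (2 * (2 * (2 * moves(3) + 1) + 1) + 1) + 1) + 1) + 1) + 1) + 1
= 2 * (2 * (2 * (2 * (2 * (2 * (2 * (2 * (2 * moves(2) + 1) + 1) + 1) + 1) + 1) + 1) + 1) + 1) + 1
= 2 * (2 * (2 * (2 * (2 * (2 * (2 * (2 * (2 * (2 * moves(1) + 1) + 1) + 1) + 1) + 1) + 1) + 1) + 1) + 1) + 1
Now compute bottom-up:
moves(1) = 1
moves(2) = 2 * 1 + 1 = 3
moves(3) = 2 * 3 + 1 = 7
moves(4) = 2 * 7 + 1 = 15
moves(5) = 2 * 15 + 1 = 31
moves(6) = 2 * 31 + 1 = 63
moves(7) = 2 * 63 + 1 = 127
moves(8) = 2 * 127 + 1 = 255
moves(9) = 2 * 255 + 1 = 511
moves(10) = 2 * 511 + 1 = 1023
moves(11) = 2 * 1023 + 1 = 2047
= 2047


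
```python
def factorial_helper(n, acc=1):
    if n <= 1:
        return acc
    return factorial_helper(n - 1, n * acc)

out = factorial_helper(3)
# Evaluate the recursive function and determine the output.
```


factorial_helper(3, 1)
= factorial_helper(2, 3 * 1) = factorial_helper(2, 3)
= factorial_helper(1, 2 * 3) = factorial_helper(1, 6)
n <= 1, return acc = 6


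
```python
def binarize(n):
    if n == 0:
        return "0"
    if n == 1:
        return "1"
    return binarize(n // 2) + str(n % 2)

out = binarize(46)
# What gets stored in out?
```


binarize(46)
= binarize(23) + "0"
= binarize(11) + "1" + "0"
= binarize(5) + "1" + "1" + "0"
= binarize(2) + "1" + "1" + "1" + "0"
= binarize(1) + "0" + "1" + "1" + "1" + "0"
= "1" + "0" + "1" + "1" + "1" + "0"
= "101110"


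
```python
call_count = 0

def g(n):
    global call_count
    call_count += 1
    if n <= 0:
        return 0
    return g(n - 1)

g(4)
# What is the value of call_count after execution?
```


g(4) calls g(3) calls ... calls g(0)
Total calls: 4 + 1 (for base case) = 5


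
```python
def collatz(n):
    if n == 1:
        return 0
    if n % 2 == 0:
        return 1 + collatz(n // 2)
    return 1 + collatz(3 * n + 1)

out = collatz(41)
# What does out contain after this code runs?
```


collatz(41)
41 is odd -> 3*41+1 = 124 -> collatz(124)
124 is even -> collatz(62)
62 is even -> collatz(31)
31 is odd -> 3*31+1 = 94 -> collatz(94)
94 is even -> collatz(47)
47 is odd -> 3*47+1 = 142 -> collatz(142)
142 is even -> collatz(71)
71 is odd -> 3*71+1 = 214 -> collatz(214)
214 is even -> collatz(107)
107 is odd -> 3*107+1 = 322 -> collatz(322)
322 is even -> collatz(161)
161 is odd -> 3*161+1 = 484 -> collatz(484)
484 is even -> collatz(242)
242 is even -> collatz(121)
121 is odd -> 3*121+1 = 364 -> collatz(364)
364 is even -> collatz(182)
182 is even -> collatz(91)
91 is odd -> 3*91+1 = 274 -> collatz(274)
274 is even -> collatz(137)
137 is odd -> 3*137+1 = 412 -> collatz(412)
412 is even -> collatz(206)
206 is even -> collatz(103)
103 is odd -> 3*103+1 = 310 -> collatz(310)
310 is even -> collatz(155)
155 is odd -> 3*155+1 = 466 -> collatz(466)
466 is even -> collatz(233)
233 is odd -> 3*233+1 = 700 -> collatz(700)
700 is even -> collatz(350)
350 is even -> collatz(175)
175 is odd -> 3*175+1 = 526 -> collatz(526)
526 is even -> collatz(263)
263 is odd -> 3*263+1 = 790 -> collatz(790)
790 is even -> collatz(395)
395 is odd -> 3*395+1 = 1186 -> collatz(1186)
1186 is even -> collatz(593)
593 is odd -> 3*593+1 = 1780 -> collatz(1780)
1780 is even -> collatz(890)
890 is even -> collatz(445)
445 is odd -> 3*445+1 = 1336 -> collatz(1336)
1336 is even -> collatz(668)
668 is even -> collatz(334)
334 is even -> collatz(167)
167 is odd -> 3*167+1 = 502 -> collatz(502)
502 is even -> collatz(251)
251 is odd -> 3*251+1 = 754 -> collatz(754)
754 is even -> collatz(377)
377 is odd -> 3*377+1 = 1132 -> collatz(1132)
1132 is even -> collatz(566)
566 is even -> collatz(283)
283 is odd -> 3*283+1 = 850 -> collatz(850)
850 is even -> collatz(425)
425 is odd -> 3*425+1 = 1276 -> collatz(1276)
1276 is even -> collatz(638)
638 is even -> collatz(319)
319 is odd -> 3*319+1 = 958 -> collatz(958)
958 is even -> collatz(479)
479 is odd -> 3*479+1 = 1438 -> collatz(1438)
1438 is even -> collatz(719)
719 is odd -> 3*719+1 = 2158 -> collatz(2158)
2158 is even -> collatz(1079)
1079 is odd -> 3*1079+1 = 3238 -> collatz(3238)
3238 is even -> collatz(1619)
1619 is odd -> 3*1619+1 = 4858 -> collatz(4858)
4858 is even -> collatz(2429)
2429 is odd -> 3*2429+1 = 7288 -> collatz(7288)
7288 is even -> collatz(3644)
3644 is even -> collatz(1822)
1822 is even -> collatz(911)
911 is odd -> 3*911+1 = 2734 -> collatz(2734)
2734 is even -> collatz(1367)
1367 is odd -> 3*1367+1 = 4102 -> collatz(4102)
4102 is even -> collatz(2051)
2051 is odd -> 3*2051+1 = 6154 -> collatz(6154)
6154 is even -> collatz(3077)
3077 is odd -> 3*3077+1 = 9232 -> collatz(9232)
9232 is even -> collatz(4616)
4616 is even -> collatz(2308)
2308 is even -> collatz(1154)
1154 is even -> collatz(577)
577 is odd -> 3*577+1 = 1732 -> collatz(1732)
1732 is even -> collatz(866)
866 is even -> collatz(433)
433 is odd -> 3*433+1 = 1300 -> collatz(1300)
1300 is even -> collatz(650)
650 is even -> collatz(325)
325 is odd -> 3*325+1 = 976 -> collatz(976)
976 is even -> collatz(488)
488 is even -> collatz(244)
244 is even -> collatz(122)
122 is even -> collatz(61)
61 is odd -> 3*61+1 = 184 -> collatz(184)
184 is even -> collatz(92)
92 is even -> collatz(46)
46 is even -> collatz(23)
23 is odd -> 3*23+1 = 70 -> collatz(70)
70 is even -> collatz(35)
35 is odd -> 3*35+1 = 106 -> collatz(106)
106 is even -> collatz(53)
53 is odd -> 3*53+1 = 160 -> collatz(160)
160 is even -> collatz(80)
80 is even -> collatz(40)
40 is even -> collatz(20)
20 is even -> collatz(10)
10 is even -> collatz(5)
5 is odd -> 3*5+1 = 16 -> collatz(16)
16 is even -> collatz(8)
8 is even -> collatz(4)
4 is even -> collatz(2)
2 is even -> collatz(1)
Reached 1 after 109 steps
= 109


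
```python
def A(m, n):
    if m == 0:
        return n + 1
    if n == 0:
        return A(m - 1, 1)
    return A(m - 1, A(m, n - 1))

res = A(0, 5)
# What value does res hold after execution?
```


A(0, 5)
m == 0: return 5 + 1 = 6
= 6


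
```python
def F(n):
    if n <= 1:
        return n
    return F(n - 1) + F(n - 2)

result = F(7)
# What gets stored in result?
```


F(7)
= F(6) + F(5)
= (F(5) + F(4)) + F(5)
Computing bottom-up: F(0)=0, F(1)=1, F(2)=1, F(3)=2, F(4)=3, F(5)=5, F(6)=8, F(7)=13
= 13


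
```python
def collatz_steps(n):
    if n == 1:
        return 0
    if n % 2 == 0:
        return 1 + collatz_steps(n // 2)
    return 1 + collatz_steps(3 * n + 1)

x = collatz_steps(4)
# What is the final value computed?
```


collatz_steps(4)
4 is even -> collatz_steps(2)
2 is even -> collatz_steps(1)
Reached 1 after 2 steps
= 2


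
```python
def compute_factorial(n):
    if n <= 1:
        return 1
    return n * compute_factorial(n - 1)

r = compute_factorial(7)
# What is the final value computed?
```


compute_factorial(7)
= 7 * compute_factorial(6)
= 7 * 6 * compute_factorial(5)
= 7 * 6 * 5 * compute_factorial(4)
= 7 * 6 * 5 * 4 * compute_factorial(3)
= 7 * 6 * 5 * 4 * 3 * compute_factorial(2)
= 7 * 6 * 5 * 4 * 3 * 2 * compute_factorial(1)
= 7 * 6 * 5 * 4 * 3 * 2 * 1
= 5040


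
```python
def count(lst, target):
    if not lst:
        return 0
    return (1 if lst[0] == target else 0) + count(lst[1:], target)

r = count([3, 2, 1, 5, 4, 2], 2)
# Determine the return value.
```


count([3, 2, 1, 5, 4, 2], 2)
lst[0]=3 != 2: 0 + count([2, 1, 5, 4, 2], 2)
lst[0]=2 == 2: 1 + count([1, 5, 4, 2], 2)
lst[0]=1 != 2: 0 + count([5, 4, 2], 2)
lst[0]=5 != 2: 0 + count([4, 2], 2)
lst[0]=4 != 2: 0 + count([2], 2)
lst[0]=2 == 2: 1 + count([], 2)
= 2


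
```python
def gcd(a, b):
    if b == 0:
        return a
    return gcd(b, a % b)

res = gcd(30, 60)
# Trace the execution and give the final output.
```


gcd(30, 60)
= gcd(60, 30 % 60) = gcd(60, 30)
= gcd(30, 60 % 30) = gcd(30, 0)
b == 0, return a = 30


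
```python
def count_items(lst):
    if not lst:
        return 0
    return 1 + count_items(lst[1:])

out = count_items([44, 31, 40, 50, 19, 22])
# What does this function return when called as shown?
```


count_items([44, 31, 40, 50, 19, 22])
= 1 + count_items([31, 40, 50, 19, 22])
= 1 + 1 + count_items([40, 50, 19, 22])
= 1 + 1 + 1 + count_items([50, 19, 22])
= 1 + 1 + 1 + 1 + count_items([19, 22])
= 1 + 1 + 1 + 1 + 1 + count_items([22])
= 1 + 1 + 1 + 1 + 1 + 1 + count_items([])
= 1 + 1 + 1 + 1 + 1 + 1 + 0
= 6


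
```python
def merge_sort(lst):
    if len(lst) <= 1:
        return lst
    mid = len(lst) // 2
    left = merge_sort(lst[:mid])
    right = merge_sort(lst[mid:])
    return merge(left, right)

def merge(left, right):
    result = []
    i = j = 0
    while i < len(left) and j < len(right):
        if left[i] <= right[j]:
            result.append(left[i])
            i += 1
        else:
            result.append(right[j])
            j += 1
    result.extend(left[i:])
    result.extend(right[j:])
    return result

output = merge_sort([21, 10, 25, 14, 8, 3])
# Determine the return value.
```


merge_sort([21, 10, 25, 14, 8, 3])
Split into [21, 10, 25] and [14, 8, 3]
Left sorted: [10, 21, 25]
Right sorted: [3, 8, 14]
Merge [10, 21, 25] and [3, 8, 14]
= [3, 8, 10, 14, 21, 25]


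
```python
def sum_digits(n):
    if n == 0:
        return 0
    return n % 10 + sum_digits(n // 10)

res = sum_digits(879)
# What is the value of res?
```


sum_digits(879)
= 9 + sum_digits(87)
= 9 + 7 + sum_digits(8)
= 9 + 7 + 8 + sum_digits(0)
= 9 + 7 + 8 + 0
= 24


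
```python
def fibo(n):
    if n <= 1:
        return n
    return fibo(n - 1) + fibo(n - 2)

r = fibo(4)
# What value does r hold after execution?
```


fibo(4)
= fibo(3) + fibo(2)
= (fibo(2) + fibo(1)) + fibo(2)
Computing bottom-up: fibo(0)=0, fibo(1)=1, fibo(2)=1, fibo(3)=2, fibo(4)=3
= 3


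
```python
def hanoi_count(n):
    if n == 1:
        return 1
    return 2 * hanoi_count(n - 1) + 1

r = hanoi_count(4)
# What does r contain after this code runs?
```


hanoi_count(4)
= 2 * hanoi_count(3) + 1
= 2 * (2 * hanoi_count(2) + 1) + 1
= 2 * (2 * (2 * hanoi_count(1) + 1) + 1) + 1
Now compute bottom-up:
hanoi_count(1) = 1
hanoi_count(2) = 2 * 1 + 1 = 3
hanoi_count(3) = 2 * 3 + 1 = 7
hanoi_count(4) = 2 * 7 + 1 = 15
= 15


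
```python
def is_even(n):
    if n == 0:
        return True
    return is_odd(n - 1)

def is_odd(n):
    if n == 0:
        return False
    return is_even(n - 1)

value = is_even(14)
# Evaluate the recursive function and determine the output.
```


is_even(14)
= is_odd(13)
= is_even(12)
= is_odd(11)
= is_even(10)
= is_odd(9)
= is_even(8)
= is_odd(7)
= is_even(6)
= is_odd(5)
= is_even(4)
= is_odd(3)
= is_even(2)
= is_odd(1)
= is_even(0)
n == 0: return True
= True


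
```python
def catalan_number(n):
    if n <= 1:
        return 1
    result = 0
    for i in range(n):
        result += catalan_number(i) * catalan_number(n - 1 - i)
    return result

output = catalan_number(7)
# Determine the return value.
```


catalan_number(7)
= sum of catalan_number(i) * catalan_number(7-1-i) for i in 0..6
First compute sub-values bottom-up:
  catalan_number(0) = 1, catalan_number(1) = 1
  catalan_number(2) = 1*1 + 1*1 = 2
  catalan_number(3) = 1*2 + 1*1 + 2*1 = 5
  catalan_number(4) = 1*5 + 1*2 + 2*1 + 5*1 = 14
  catalan_number(5) = 1*14 + 1*5 + 2*2 + 5*1 + 14*1 = 42
  catalan_number(6) = 1*42 + 1*14 + 2*5 + 5*2 + 14*1 + 42*1 = 132
Now catalan_number(7):
  catalan_number(0)*catalan_number(6) = 1*132 = 132
  catalan_number(1)*catalan_number(5) = 1*42 = 42
  catalan_number(2)*catalan_number(4) = 2*14 = 28
  catalan_number(3)*catalan_number(3) = 5*5 = 25
  catalan_number(4)*catalan_number(2) = 14*2 = 28
  catalan_number(5)*catalan_number(1) = 42*1 = 42
  catalan_number(6)*catalan_number(0) = 132*1 = 132
= 132 + 42 + 28 + 25 + 28 + 42 + 132
= 429


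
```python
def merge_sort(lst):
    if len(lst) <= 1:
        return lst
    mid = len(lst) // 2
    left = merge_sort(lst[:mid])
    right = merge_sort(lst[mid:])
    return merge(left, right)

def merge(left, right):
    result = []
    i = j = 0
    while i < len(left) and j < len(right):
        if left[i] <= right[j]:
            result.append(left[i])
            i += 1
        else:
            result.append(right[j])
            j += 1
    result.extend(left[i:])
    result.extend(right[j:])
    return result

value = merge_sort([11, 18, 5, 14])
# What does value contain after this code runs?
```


merge_sort([11, 18, 5, 14])
Split into [11, 18] and [5, 14]
Left sorted: [11, 18]
Right sorted: [5, 14]
Merge [11, 18] and [5, 14]
= [5, 11, 14, 18]


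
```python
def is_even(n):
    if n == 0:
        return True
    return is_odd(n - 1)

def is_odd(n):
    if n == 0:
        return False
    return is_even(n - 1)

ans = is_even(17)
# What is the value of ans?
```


is_even(17)
= is_odd(16)
= is_even(15)
= is_odd(14)
= is_even(13)
= is_odd(12)
= is_even(11)
= is_odd(10)
= is_even(9)
= is_odd(8)
= is_even(7)
= is_odd(6)
= is_even(5)
= is_odd(4)
= is_even(3)
= is_odd(2)
= is_even(1)
= is_odd(0)
n == 0: return False
= False


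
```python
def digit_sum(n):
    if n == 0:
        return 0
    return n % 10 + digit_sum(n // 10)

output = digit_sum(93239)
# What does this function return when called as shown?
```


digit_sum(93239)
= 9 + digit_sum(9323)
= 9 + 3 + digit_sum(932)
= 9 + 3 + 2 + digit_sum(93)
= 9 + 3 + 2 + 3 + digit_sum(9)
= 9 + 3 + 2 + 3 + 9 + digit_sum(0)
= 9 + 3 + 2 + 3 + 9 + 0
= 26


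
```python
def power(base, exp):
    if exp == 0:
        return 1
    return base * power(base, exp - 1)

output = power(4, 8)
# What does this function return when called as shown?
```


power(4, 8)
= 4 * power(4, 7)
= 4 * 4 * power(4, 6)
= 4 * 4 * 4 * power(4, 5)
= 4 * 4 * 4 * 4 * power(4, 4)
= 4 * 4 * 4 * 4 * 4 * power(4, 3)
= 4 * 4 * 4 * 4 * 4 * 4 * power(4, 2)
= 4 * 4 * 4 * 4 * 4 * 4 * 4 * power(4, 1)
= 4 * 4 * 4 * 4 * 4 * 4 * 4 * 4 * power(4, 0)
= 4 * 4 * 4 * 4 * 4 * 4 * 4 * 4 * 1
= 65536


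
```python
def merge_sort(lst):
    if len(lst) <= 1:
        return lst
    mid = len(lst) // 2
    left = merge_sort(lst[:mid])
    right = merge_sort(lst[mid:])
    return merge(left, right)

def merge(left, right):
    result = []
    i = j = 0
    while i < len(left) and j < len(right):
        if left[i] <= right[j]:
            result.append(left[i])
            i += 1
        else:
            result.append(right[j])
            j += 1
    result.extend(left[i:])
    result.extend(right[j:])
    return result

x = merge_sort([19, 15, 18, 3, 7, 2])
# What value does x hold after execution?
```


merge_sort([19, 15, 18, 3, 7, 2])
Split into [19, 15, 18] and [3, 7, 2]
Left sorted: [15, 18, 19]
Right sorted: [2, 3, 7]
Merge [15, 18, 19] and [2, 3, 7]
= [2, 3, 7, 15, 18, 19]


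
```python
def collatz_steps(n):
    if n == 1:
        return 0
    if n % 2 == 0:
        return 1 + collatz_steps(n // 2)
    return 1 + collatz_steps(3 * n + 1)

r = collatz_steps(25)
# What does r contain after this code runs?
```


collatz_steps(25)
25 is odd -> 3*25+1 = 76 -> collatz_steps(76)
76 is even -> collatz_steps(38)
38 is even -> collatz_steps(19)
19 is odd -> 3*19+1 = 58 -> collatz_steps(58)
58 is even -> collatz_steps(29)
29 is odd -> 3*29+1 = 88 -> collatz_steps(88)
88 is even -> collatz_steps(44)
44 is even -> collatz_steps(22)
22 is even -> collatz_steps(11)
11 is odd -> 3*11+1 = 34 -> collatz_steps(34)
34 is even -> collatz_steps(17)
17 is odd -> 3*17+1 = 52 -> collatz_steps(52)
52 is even -> collatz_steps(26)
26 is even -> collatz_steps(13)
13 is odd -> 3*13+1 = 40 -> collatz_steps(40)
40 is even -> collatz_steps(20)
20 is even -> collatz_steps(10)
10 is even -> collatz_steps(5)
5 is odd -> 3*5+1 = 16 -> collatz_steps(16)
16 is even -> collatz_steps(8)
8 is even -> collatz_steps(4)
4 is even -> collatz_steps(2)
2 is even -> collatz_steps(1)
Reached 1 after 23 steps
= 23


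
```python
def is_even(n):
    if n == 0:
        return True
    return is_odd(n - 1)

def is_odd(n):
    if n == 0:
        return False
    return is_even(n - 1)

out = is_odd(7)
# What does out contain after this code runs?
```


is_odd(7)
= is_even(6)
= is_odd(5)
= is_even(4)
= is_odd(3)
= is_even(2)
= is_odd(1)
= is_even(0)
n == 0: return True
= True


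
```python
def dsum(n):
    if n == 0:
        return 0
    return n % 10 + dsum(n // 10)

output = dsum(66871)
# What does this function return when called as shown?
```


dsum(66871)
= 1 + dsum(6687)
= 1 + 7 + dsum(668)
= 1 + 7 + 8 + dsum(66)
= 1 + 7 + 8 + 6 + dsum(6)
= 1 + 7 + 8 + 6 + 6 + dsum(0)
= 1 + 7 + 8 + 6 + 6 + 0
= 28


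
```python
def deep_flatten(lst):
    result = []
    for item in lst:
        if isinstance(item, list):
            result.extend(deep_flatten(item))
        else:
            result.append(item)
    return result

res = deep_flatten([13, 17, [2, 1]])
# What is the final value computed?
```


deep_flatten([13, 17, [2, 1]])
Processing each element:
  13 is not a list -> append 13
  17 is not a list -> append 17
  [2, 1] is a list -> deep_flatten recursively -> [2, 1]
= [13, 17, 2, 1]


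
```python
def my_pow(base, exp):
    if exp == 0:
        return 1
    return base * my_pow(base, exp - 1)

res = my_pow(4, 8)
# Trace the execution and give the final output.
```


my_pow(4, 8)
= 4 * my_pow(4, 7)
= 4 * 4 * my_pow(4, 6)
= 4 * 4 * 4 * my_pow(4, 5)
= 4 * 4 * 4 * 4 * my_pow(4, 4)
= 4 * 4 * 4 * 4 * 4 * my_pow(4, 3)
= 4 * 4 * 4 * 4 * 4 * 4 * my_pow(4, 2)
= 4 * 4 * 4 * 4 * 4 * 4 * 4 * my_pow(4, 1)
= 4 * 4 * 4 * 4 * 4 * 4 * 4 * 4 * my_pow(4, 0)
= 4 * 4 * 4 * 4 * 4 * 4 * 4 * 4 * 1
= 65536


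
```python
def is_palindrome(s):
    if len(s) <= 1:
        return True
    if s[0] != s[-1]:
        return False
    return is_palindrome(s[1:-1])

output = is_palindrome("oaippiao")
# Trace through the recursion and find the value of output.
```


is_palindrome("oaippiao")
"oaippiao": s[0]='o' == s[-1]='o' -> is_palindrome("aippia")
"aippia": s[0]='a' == s[-1]='a' -> is_palindrome("ippi")
"ippi": s[0]='i' == s[-1]='i' -> is_palindrome("pp")
"pp": s[0]='p' == s[-1]='p' -> is_palindrome("")
"": len <= 1 -> True
= True
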